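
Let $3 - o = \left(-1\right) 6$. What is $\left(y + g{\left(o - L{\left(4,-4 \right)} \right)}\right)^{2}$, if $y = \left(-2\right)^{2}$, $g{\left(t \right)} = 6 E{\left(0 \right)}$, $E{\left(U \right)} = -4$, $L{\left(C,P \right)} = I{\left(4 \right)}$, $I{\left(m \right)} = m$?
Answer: $400$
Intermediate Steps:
$L{\left(C,P \right)} = 4$
$o = 9$ ($o = 3 - \left(-1\right) 6 = 3 - -6 = 3 + 6 = 9$)
$g{\left(t \right)} = -24$ ($g{\left(t \right)} = 6 \left(-4\right) = -24$)
$y = 4$
$\left(y + g{\left(o - L{\left(4,-4 \right)} \right)}\right)^{2} = \left(4 - 24\right)^{2} = \left(-20\right)^{2} = 400$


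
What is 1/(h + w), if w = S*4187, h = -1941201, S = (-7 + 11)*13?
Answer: -1/1723477 ≈ -5.8022e-7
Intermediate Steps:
S = 52 (S = 4*13 = 52)
w = 217724 (w = 52*4187 = 217724)
1/(h + w) = 1/(-1941201 + 217724) = 1/(-1723477) = -1/1723477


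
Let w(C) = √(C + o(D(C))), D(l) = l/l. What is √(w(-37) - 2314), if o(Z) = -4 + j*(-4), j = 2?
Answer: √(-2314 + 7*I) ≈ 0.07276 + 48.104*I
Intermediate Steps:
D(l) = 1
o(Z) = -12 (o(Z) = -4 + 2*(-4) = -4 - 8 = -12)
w(C) = √(-12 + C) (w(C) = √(C - 12) = √(-12 + C))
√(w(-37) - 2314) = √(√(-12 - 37) - 2314) = √(√(-49) - 2314) = √(7*I - 2314) = √(-2314 + 7*I)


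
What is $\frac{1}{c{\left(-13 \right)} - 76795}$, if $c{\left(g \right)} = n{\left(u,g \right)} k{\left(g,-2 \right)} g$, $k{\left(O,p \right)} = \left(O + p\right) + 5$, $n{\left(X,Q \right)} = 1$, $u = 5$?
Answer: $- \frac{1}{76665} \approx -1.3044 \cdot 10^{-5}$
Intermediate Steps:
$k{\left(O,p \right)} = 5 + O + p$
$c{\left(g \right)} = g \left(3 + g\right)$ ($c{\left(g \right)} = 1 \left(5 + g - 2\right) g = 1 \left(3 + g\right) g = \left(3 + g\right) g = g \left(3 + g\right)$)
$\frac{1}{c{\left(-13 \right)} - 76795} = \frac{1}{- 13 \left(3 - 13\right) - 76795} = \frac{1}{\left(-13\right) \left(-10\right) - 76795} = \frac{1}{130 - 76795} = \frac{1}{-76665} = - \frac{1}{76665}$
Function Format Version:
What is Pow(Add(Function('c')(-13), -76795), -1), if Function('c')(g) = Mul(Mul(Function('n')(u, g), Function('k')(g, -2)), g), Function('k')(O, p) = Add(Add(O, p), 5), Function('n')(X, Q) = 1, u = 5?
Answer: Rational(-1, 76665) ≈ -1.3044e-5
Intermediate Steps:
Function('k')(O, p) = Add(5, O, p)
Function('c')(g) = Mul(g, Add(3, g)) (Function('c')(g) = Mul(Mul(1, Add(5, g, -2)), g) = Mul(Mul(1, Add(3, g)), g) = Mul(Add(3, g), g) = Mul(g, Add(3, g)))
Pow(Add(Function('c')(-13), -76795), -1) = Pow(Add(Mul(-13, Add(3, -13)), -76795), -1) = Pow(Add(Mul(-13, -10), -76795), -1) = Pow(Add(130, -76795), -1) = Pow(-76665, -1) = Rational(-1, 76665)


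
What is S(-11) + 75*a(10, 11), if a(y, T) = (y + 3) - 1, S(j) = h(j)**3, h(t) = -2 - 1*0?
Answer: 892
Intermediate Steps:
h(t) = -2 (h(t) = -2 + 0 = -2)
S(j) = -8 (S(j) = (-2)**3 = -8)
a(y, T) = 2 + y (a(y, T) = (3 + y) - 1 = 2 + y)
S(-11) + 75*a(10, 11) = -8 + 75*(2 + 10) = -8 + 75*12 = -8 + 900 = 892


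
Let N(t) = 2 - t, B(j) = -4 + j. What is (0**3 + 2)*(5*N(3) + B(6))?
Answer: -6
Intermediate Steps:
(0**3 + 2)*(5*N(3) + B(6)) = (0**3 + 2)*(5*(2 - 1*3) + (-4 + 6)) = (0 + 2)*(5*(2 - 3) + 2) = 2*(5*(-1) + 2) = 2*(-5 + 2) = 2*(-3) = -6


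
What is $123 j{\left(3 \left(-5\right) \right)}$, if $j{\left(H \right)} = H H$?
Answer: $27675$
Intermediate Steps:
$j{\left(H \right)} = H^{2}$
$123 j{\left(3 \left(-5\right) \right)} = 123 \left(3 \left(-5\right)\right)^{2} = 123 \left(-15\right)^{2} = 123 \cdot 225 = 27675$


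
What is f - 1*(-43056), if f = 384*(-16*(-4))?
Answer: 67632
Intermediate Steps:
f = 24576 (f = 384*64 = 24576)
f - 1*(-43056) = 24576 - 1*(-43056) = 24576 + 43056 = 67632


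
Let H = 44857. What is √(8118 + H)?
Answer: 5*√2119 ≈ 230.16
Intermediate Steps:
√(8118 + H) = √(8118 + 44857) = √52975 = 5*√2119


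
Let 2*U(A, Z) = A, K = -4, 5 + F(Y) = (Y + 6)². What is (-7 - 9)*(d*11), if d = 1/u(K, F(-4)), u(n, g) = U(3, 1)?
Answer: -352/3 ≈ -117.33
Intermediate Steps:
F(Y) = -5 + (6 + Y)² (F(Y) = -5 + (Y + 6)² = -5 + (6 + Y)²)
U(A, Z) = A/2
u(n, g) = 3/2 (u(n, g) = (½)*3 = 3/2)
d = ⅔ (d = 1/(3/2) = ⅔ ≈ 0.66667)
(-7 - 9)*(d*11) = (-7 - 9)*((⅔)*11) = -16*22/3 = -352/3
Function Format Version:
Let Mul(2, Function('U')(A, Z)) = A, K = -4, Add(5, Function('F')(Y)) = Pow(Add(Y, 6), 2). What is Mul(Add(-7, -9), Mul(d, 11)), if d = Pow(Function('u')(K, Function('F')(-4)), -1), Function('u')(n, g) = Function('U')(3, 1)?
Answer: Rational(-352, 3) ≈ -117.33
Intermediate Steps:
Function('F')(Y) = Add(-5, Pow(Add(6, Y), 2)) (Function('F')(Y) = Add(-5, Pow(Add(Y, 6), 2)) = Add(-5, Pow(Add(6, Y), 2)))
Function('U')(A, Z) = Mul(Rational(1, 2), A)
Function('u')(n, g) = Rational(3, 2) (Function('u')(n, g) = Mul(Rational(1, 2), 3) = Rational(3, 2))
d = Rational(2, 3) (d = Pow(Rational(3, 2), -1) = Rational(2, 3) ≈ 0.66667)
Mul(Add(-7, -9), Mul(d, 11)) = Mul(Add(-7, -9), Mul(Rational(2, 3), 11)) = Mul(-16, Rational(22, 3)) = Rational(-352, 3)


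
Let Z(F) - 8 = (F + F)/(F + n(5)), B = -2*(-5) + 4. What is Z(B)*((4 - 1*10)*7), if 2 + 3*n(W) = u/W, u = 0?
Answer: -2121/5 ≈ -424.20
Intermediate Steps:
n(W) = -⅔ (n(W) = -⅔ + (0/W)/3 = -⅔ + (⅓)*0 = -⅔ + 0 = -⅔)
B = 14 (B = 10 + 4 = 14)
Z(F) = 8 + 2*F/(-⅔ + F) (Z(F) = 8 + (F + F)/(F - ⅔) = 8 + (2*F)/(-⅔ + F) = 8 + 2*F/(-⅔ + F))
Z(B)*((4 - 1*10)*7) = (2*(-8 + 15*14)/(-2 + 3*14))*((4 - 1*10)*7) = (2*(-8 + 210)/(-2 + 42))*((4 - 10)*7) = (2*202/40)*(-6*7) = (2*(1/40)*202)*(-42) = (101/10)*(-42) = -2121/5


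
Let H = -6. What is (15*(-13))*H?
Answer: 1170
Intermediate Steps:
(15*(-13))*H = (15*(-13))*(-6) = -195*(-6) = 1170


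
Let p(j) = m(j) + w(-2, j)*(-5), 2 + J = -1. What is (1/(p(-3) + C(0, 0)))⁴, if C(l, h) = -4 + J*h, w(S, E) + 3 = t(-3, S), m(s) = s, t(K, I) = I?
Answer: 1/104976 ≈ 9.5260e-6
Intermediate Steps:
J = -3 (J = -2 - 1 = -3)
w(S, E) = -3 + S
p(j) = 25 + j (p(j) = j + (-3 - 2)*(-5) = j - 5*(-5) = j + 25 = 25 + j)
C(l, h) = -4 - 3*h
(1/(p(-3) + C(0, 0)))⁴ = (1/((25 - 3) + (-4 - 3*0)))⁴ = (1/(22 + (-4 + 0)))⁴ = (1/(22 - 4))⁴ = (1/18)⁴ = 1/104976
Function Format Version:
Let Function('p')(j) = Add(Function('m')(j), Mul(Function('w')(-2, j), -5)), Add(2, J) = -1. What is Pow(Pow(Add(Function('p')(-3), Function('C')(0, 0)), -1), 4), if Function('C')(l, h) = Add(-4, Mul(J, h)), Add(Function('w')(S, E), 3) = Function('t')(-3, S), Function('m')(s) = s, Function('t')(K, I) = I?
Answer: Rational(1, 104976) ≈ 9.5260e-6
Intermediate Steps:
J = -3 (J = Add(-2, -1) = -3)
Function('w')(S, E) = Add(-3, S)
Function('p')(j) = Add(25, j) (Function('p')(j) = Add(j, Mul(Add(-3, -2), -5)) = Add(j, Mul(-5, -5)) = Add(j, 25) = Add(25, j))
Function('C')(l, h) = Add(-4, Mul(-3, h))
Pow(Pow(Add(Function('p')(-3), Function('C')(0, 0)), -1), 4) = Pow(Pow(Add(Add(25, -3), Add(-4, Mul(-3, 0))), -1), 4) = Pow(Pow(Add(22, Add(-4, 0)), -1), 4) = Pow(Pow(Add(22, -4), -1), 4) = Pow(Pow(18, -1), 4) = Pow(Rational(1, 18), 4) = Rational(1, 104976)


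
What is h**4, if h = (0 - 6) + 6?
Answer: 0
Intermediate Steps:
h = 0 (h = -6 + 6 = 0)
h**4 = 0**4 = 0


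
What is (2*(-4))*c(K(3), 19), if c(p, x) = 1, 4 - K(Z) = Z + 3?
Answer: -8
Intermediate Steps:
K(Z) = 1 - Z (K(Z) = 4 - (Z + 3) = 4 - (3 + Z) = 4 + (-3 - Z) = 1 - Z)
(2*(-4))*c(K(3), 19) = (2*(-4))*1 = -8*1 = -8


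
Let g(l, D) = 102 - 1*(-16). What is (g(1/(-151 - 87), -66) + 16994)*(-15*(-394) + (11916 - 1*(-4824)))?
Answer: 387586800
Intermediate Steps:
g(l, D) = 118 (g(l, D) = 102 + 16 = 118)
(g(1/(-151 - 87), -66) + 16994)*(-15*(-394) + (11916 - 1*(-4824))) = (118 + 16994)*(-15*(-394) + (11916 - 1*(-4824))) = 17112*(5910 + (11916 + 4824)) = 17112*(5910 + 16740) = 17112*22650 = 387586800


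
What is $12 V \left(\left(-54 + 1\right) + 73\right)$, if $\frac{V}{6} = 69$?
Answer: $99360$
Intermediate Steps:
$V = 414$ ($V = 6 \cdot 69 = 414$)
$12 V \left(\left(-54 + 1\right) + 73\right) = 12 \cdot 414 \left(\left(-54 + 1\right) + 73\right) = 4968 \left(-53 + 73\right) = 4968 \cdot 20 = 99360$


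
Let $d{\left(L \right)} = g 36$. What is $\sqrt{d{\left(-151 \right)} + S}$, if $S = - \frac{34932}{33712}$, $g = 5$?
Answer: $\frac{\sqrt{64857201}}{602} \approx 13.378$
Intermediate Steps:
$d{\left(L \right)} = 180$ ($d{\left(L \right)} = 5 \cdot 36 = 180$)
$S = - \frac{8733}{8428}$ ($S = \left(-34932\right) \frac{1}{33712} = - \frac{8733}{8428} \approx -1.0362$)
$\sqrt{d{\left(-151 \right)} + S} = \sqrt{180 - \frac{8733}{8428}} = \sqrt{\frac{1508307}{8428}} = \frac{\sqrt{64857201}}{602}$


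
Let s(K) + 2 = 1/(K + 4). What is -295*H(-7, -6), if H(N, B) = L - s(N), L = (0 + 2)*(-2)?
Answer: 1475/3 ≈ 491.67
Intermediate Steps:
s(K) = -2 + 1/(4 + K) (s(K) = -2 + 1/(K + 4) = -2 + 1/(4 + K))
L = -4 (L = 2*(-2) = -4)
H(N, B) = -4 - (-7 - 2*N)/(4 + N)
-295*H(-7, -6) = -295*(-9 - 2*(-7))/(4 - 7) = -295*(-9 + 14)/(-3) = -(-295)*5/3 = -295*(-5/3) = 1475/3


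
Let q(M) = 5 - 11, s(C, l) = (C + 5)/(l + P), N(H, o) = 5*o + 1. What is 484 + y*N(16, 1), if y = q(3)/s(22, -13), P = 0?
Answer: 1504/3 ≈ 501.33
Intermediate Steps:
N(H, o) = 1 + 5*o
s(C, l) = (5 + C)/l (s(C, l) = (C + 5)/(l + 0) = (5 + C)/l)
q(M) = -6
y = 26/9 (y = -6*(-13/(5 + 22)) = -6/((-1/13*27)) = -6/(-27/13) = -6*(-13/27) = 26/9 ≈ 2.8889)
484 + y*N(16, 1) = 484 + 26*(1 + 5*1)/9 = 484 + 26*(1 + 5)/9 = 484 + (26/9)*6 = 484 + 52/3 = 1504/3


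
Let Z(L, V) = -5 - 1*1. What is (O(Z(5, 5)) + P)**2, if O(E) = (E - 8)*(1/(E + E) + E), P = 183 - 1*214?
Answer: 105625/36 ≈ 2934.0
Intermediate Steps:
Z(L, V) = -6 (Z(L, V) = -5 - 1 = -6)
P = -31 (P = 183 - 214 = -31)
O(E) = (-8 + E)*(E + 1/(2*E)) (O(E) = (-8 + E)*(1/(2*E) + E) = (-8 + E)*(E + 1/(2*E)))
(O(Z(5, 5)) + P)**2 = ((1/2 + (-6)**2 - 8*(-6) - 4/(-6)) - 31)**2 = ((1/2 + 36 + 48 - 4*(-1/6)) - 31)**2 = ((1/2 + 36 + 48 + 2/3) - 31)**2 = (511/6 - 31)**2 = (325/6)**2 = 105625/36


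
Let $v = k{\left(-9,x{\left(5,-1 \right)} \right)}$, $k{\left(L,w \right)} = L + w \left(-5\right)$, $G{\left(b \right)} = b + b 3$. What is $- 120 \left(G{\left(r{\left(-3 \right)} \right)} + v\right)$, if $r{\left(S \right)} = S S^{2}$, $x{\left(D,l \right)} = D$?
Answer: $17040$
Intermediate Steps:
$r{\left(S \right)} = S^{3}$
$G{\left(b \right)} = 4 b$ ($G{\left(b \right)} = b + 3 b = 4 b$)
$k{\left(L,w \right)} = L - 5 w$
$v = -34$ ($v = -9 - 25 = -34$)
$- 120 \left(G{\left(r{\left(-3 \right)} \right)} + v\right) = - 120 \left(4 \left(-3\right)^{3} - 34\right) = - 120 \left(4 \left(-27\right) - 34\right) = - 120 \left(-108 - 34\right) = \left(-120\right) \left(-142\right) = 17040$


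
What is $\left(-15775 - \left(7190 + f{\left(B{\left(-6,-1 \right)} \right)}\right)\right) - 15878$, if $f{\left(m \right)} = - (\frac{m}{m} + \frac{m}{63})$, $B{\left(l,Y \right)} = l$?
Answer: $- \frac{815684}{21} \approx -38842.0$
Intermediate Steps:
$f{\left(m \right)} = -1 - \frac{m}{63}$ ($f{\left(m \right)} = - (1 + m \frac{1}{63}) = - (1 + \frac{m}{63}) = -1 - \frac{m}{63}$)
$\left(-15775 - \left(7190 + f{\left(B{\left(-6,-1 \right)} \right)}\right)\right) - 15878 = \left(-15775 - \left(7189 + \frac{2}{21}\right)\right) - 15878 = \left(-15775 - \frac{150971}{21}\right) - 15878 = - \frac{482246}{21} - 15878 = - \frac{815684}{21}$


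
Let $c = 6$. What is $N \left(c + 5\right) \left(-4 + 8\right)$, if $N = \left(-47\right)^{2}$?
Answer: $97196$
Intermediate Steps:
$N = 2209$
$N \left(c + 5\right) \left(-4 + 8\right) = 2209 \left(6 + 5\right) \left(-4 + 8\right) = 2209 \cdot 11 \cdot 4 = 2209 \cdot 44 = 97196$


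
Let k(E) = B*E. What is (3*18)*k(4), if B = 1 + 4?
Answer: 1080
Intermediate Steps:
B = 5
k(E) = 5*E
(3*18)*k(4) = (3*18)*(5*4) = 54*20 = 1080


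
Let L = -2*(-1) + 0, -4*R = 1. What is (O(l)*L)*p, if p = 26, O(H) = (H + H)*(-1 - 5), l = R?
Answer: 156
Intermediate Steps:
R = -1/4 (R = -1/4*1 = -1/4 ≈ -0.25000)
L = 2 (L = 2 + 0 = 2)
l = -1/4 ≈ -0.25000
O(H) = -12*H (O(H) = (2*H)*(-6) = -12*H)
(O(l)*L)*p = (-12*(-1/4)*2)*26 = (3*2)*26 = 6*26 = 156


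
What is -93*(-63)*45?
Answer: 263655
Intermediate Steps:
-93*(-63)*45 = 5859*45 = 263655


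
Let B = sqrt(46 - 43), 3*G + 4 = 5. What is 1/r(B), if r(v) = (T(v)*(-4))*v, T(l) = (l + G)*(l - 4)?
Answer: 33/1352 + 5*sqrt(3)/1352 ≈ 0.030814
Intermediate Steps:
G = 1/3 (G = -4/3 + (1/3)*5 = -4/3 + 5/3 = 1/3 ≈ 0.33333)
T(l) = (-4 + l)*(1/3 + l) (T(l) = (l + 1/3)*(l - 4) = (1/3 + l)*(-4 + l) = (-4 + l)*(1/3 + l))
B = sqrt(3) ≈ 1.7320
r(v) = v*(16/3 - 4*v**2 + 44*v/3) (r(v) = ((-4/3 + v**2 - 11*v/3)*(-4))*v = (16/3 - 4*v**2 + 44*v/3)*v = v*(16/3 - 4*v**2 + 44*v/3))
1/r(B) = 1/(4*sqrt(3)*(4 - 3*(sqrt(3))**2 + 11*sqrt(3))/3) = 1/(4*sqrt(3)*(4 - 3*3 + 11*sqrt(3))/3) = 1/(4*sqrt(3)*(4 - 9 + 11*sqrt(3))/3) = 1/(4*sqrt(3)*(-5 + 11*sqrt(3))/3) = sqrt(3)/(4*(-5 + 11*sqrt(3)))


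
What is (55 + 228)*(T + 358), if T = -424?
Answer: -18678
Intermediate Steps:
(55 + 228)*(T + 358) = (55 + 228)*(-424 + 358) = 283*(-66) = -18678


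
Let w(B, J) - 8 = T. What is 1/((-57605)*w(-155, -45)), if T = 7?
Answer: -1/864075 ≈ -1.1573e-6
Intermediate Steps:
w(B, J) = 15 (w(B, J) = 8 + 7 = 15)
1/((-57605)*w(-155, -45)) = 1/(-57605*15) = -1/57605*1/15 = -1/864075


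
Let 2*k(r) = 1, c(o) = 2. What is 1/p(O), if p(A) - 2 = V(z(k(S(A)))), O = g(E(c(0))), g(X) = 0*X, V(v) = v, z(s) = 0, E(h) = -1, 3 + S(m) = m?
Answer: ½ ≈ 0.50000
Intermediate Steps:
S(m) = -3 + m
k(r) = ½ (k(r) = (½)*1 = ½)
g(X) = 0
O = 0
p(A) = 2 (p(A) = 2 + 0 = 2)
1/p(O) = 1/2 = ½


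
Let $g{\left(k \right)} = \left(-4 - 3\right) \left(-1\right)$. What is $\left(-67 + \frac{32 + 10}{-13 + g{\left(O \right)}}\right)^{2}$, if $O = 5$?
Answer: $5476$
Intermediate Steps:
$g{\left(k \right)} = 7$ ($g{\left(k \right)} = \left(-7\right) \left(-1\right) = 7$)
$\left(-67 + \frac{32 + 10}{-13 + g{\left(O \right)}}\right)^{2} = \left(-67 + \frac{32 + 10}{-13 + 7}\right)^{2} = \left(-67 + \frac{42}{-6}\right)^{2} = \left(-67 + 42 \left(- \frac{1}{6}\right)\right)^{2} = \left(-67 - 7\right)^{2} = \left(-74\right)^{2} = 5476$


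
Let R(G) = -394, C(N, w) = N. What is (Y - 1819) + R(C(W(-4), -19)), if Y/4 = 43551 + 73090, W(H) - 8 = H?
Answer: 464351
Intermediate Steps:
W(H) = 8 + H
Y = 466564 (Y = 4*(43551 + 73090) = 4*116641 = 466564)
(Y - 1819) + R(C(W(-4), -19)) = (466564 - 1819) - 394 = 464745 - 394 = 464351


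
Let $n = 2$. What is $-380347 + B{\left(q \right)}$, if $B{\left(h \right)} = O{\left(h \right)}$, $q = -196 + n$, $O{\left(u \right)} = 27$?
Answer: $-380320$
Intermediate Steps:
$q = -194$ ($q = -196 + 2 = -194$)
$B{\left(h \right)} = 27$
$-380347 + B{\left(q \right)} = -380347 + 27 = -380320$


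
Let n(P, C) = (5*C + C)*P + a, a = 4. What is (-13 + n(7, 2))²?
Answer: 5625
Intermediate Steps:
n(P, C) = 4 + 6*C*P (n(P, C) = (5*C + C)*P + 4 = (6*C)*P + 4 = 6*C*P + 4 = 4 + 6*C*P)
(-13 + n(7, 2))² = (-13 + (4 + 6*2*7))² = (-13 + (4 + 84))² = (-13 + 88)² = 75² = 5625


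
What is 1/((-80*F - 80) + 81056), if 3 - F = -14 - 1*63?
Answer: 1/74576 ≈ 1.3409e-5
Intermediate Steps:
F = 80 (F = 3 - (-14 - 1*63) = 3 - (-14 - 63) = 3 - 1*(-77) = 3 + 77 = 80)
1/((-80*F - 80) + 81056) = 1/((-80*80 - 80) + 81056) = 1/((-6400 - 80) + 81056) = 1/(-6480 + 81056) = 1/74576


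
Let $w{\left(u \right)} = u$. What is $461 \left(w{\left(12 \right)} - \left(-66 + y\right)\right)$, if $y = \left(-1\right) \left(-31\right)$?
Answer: $21667$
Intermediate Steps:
$y = 31$
$461 \left(w{\left(12 \right)} - \left(-66 + y\right)\right) = 461 \left(12 + \left(66 - 31\right)\right) = 461 \left(12 + 35\right) = 461 \cdot 47 = 21667$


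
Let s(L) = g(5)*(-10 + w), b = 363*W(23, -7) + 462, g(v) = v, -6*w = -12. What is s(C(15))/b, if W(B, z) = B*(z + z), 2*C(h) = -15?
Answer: 5/14553 ≈ 0.00034357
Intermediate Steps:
w = 2 (w = -⅙*(-12) = 2)
C(h) = -15/2 (C(h) = (½)*(-15) = -15/2)
W(B, z) = 2*B*z (W(B, z) = B*(2*z) = 2*B*z)
b = -116424 (b = 363*(2*23*(-7)) + 462 = 363*(-322) + 462 = -116886 + 462 = -116424)
s(L) = -40 (s(L) = 5*(-10 + 2) = 5*(-8) = -40)
s(C(15))/b = -40/(-116424) = -40*(-1/116424) = 5/14553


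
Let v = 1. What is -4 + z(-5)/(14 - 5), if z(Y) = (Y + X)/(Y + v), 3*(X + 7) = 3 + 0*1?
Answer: -133/36 ≈ -3.6944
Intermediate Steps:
X = -6 (X = -7 + (3 + 0*1)/3 = -7 + (3 + 0)/3 = -7 + (⅓)*3 = -7 + 1 = -6)
z(Y) = (-6 + Y)/(1 + Y) (z(Y) = (Y - 6)/(Y + 1) = (-6 + Y)/(1 + Y))
-4 + z(-5)/(14 - 5) = -4 + ((-6 - 5)/(1 - 5))/(14 - 5) = -4 + (-11/(-4))/9 = -4 - ¼*(-11)*(⅑) = -4 + (11/4)*(⅑) = -4 + 11/36 = -133/36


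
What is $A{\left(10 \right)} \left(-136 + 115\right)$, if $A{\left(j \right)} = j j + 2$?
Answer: $-2142$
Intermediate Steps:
$A{\left(j \right)} = 2 + j^{2}$ ($A{\left(j \right)} = j^{2} + 2 = 2 + j^{2}$)
$A{\left(10 \right)} \left(-136 + 115\right) = \left(2 + 10^{2}\right) \left(-136 + 115\right) = \left(2 + 100\right) \left(-21\right) = 102 \left(-21\right) = -2142$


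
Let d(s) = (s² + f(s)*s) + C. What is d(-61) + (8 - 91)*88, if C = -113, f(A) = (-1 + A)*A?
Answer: -234398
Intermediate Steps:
f(A) = A*(-1 + A)
d(s) = -113 + s² + s²*(-1 + s) (d(s) = (s² + (s*(-1 + s))*s) - 113 = (s² + s²*(-1 + s)) - 113 = -113 + s² + s²*(-1 + s))
d(-61) + (8 - 91)*88 = (-113 + (-61)³) + (8 - 91)*88 = (-113 - 226981) - 83*88 = -227094 - 7304 = -234398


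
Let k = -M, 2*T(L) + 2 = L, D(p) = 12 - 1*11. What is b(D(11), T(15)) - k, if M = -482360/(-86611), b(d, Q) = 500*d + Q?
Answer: 88701663/173222 ≈ 512.07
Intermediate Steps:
D(p) = 1 (D(p) = 12 - 11 = 1)
T(L) = -1 + L/2
b(d, Q) = Q + 500*d
M = 482360/86611 (M = -482360*(-1/86611) = 482360/86611 ≈ 5.5693)
k = -482360/86611 (k = -1*482360/86611 = -482360/86611 ≈ -5.5693)
b(D(11), T(15)) - k = ((-1 + (½)*15) + 500*1) - 1*(-482360/86611) = ((-1 + 15/2) + 500) + 482360/86611 = (13/2 + 500) + 482360/86611 = 1013/2 + 482360/86611 = 88701663/173222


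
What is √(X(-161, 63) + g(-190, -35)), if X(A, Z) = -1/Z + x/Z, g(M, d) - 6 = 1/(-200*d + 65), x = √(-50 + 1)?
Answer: √(1626256240 + 30195025*I)/16485 ≈ 2.4464 + 0.022709*I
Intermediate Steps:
x = 7*I (x = √(-49) = 7*I ≈ 7.0*I)
g(M, d) = 6 + 1/(65 - 200*d) (g(M, d) = 6 + 1/(-200*d + 65) = 6 + 1/(65 - 200*d))
X(A, Z) = -1/Z + 7*I/Z (X(A, Z) = -1/Z + (7*I)/Z = -1/Z + 7*I/Z)
√(X(-161, 63) + g(-190, -35)) = √((-1 + 7*I)/63 + (-391 + 1200*(-35))/(5*(-13 + 40*(-35)))) = √((-1 + 7*I)/63 + (-391 - 42000)/(5*(-13 - 1400))) = √((-1/63 + I/9) + (⅕)*(-42391)/(-1413)) = √((-1/63 + I/9) + (⅕)*(-1/1413)*(-42391)) = √((-1/63 + I/9) + 42391/7065) = √(295952/49455 + I/9)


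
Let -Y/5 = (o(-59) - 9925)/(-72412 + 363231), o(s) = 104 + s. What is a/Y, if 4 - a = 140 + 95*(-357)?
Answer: 9823575001/49400 ≈ 1.9886e+5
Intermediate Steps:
Y = 49400/290819 (Y = -5*((104 - 59) - 9925)/(-72412 + 363231) = -5*(45 - 9925)/290819 = -(-49400)/290819 = -5*(-9880/290819) = 49400/290819 ≈ 0.16987)
a = 33779 (a = 4 - (140 + 95*(-357)) = 4 - (140 - 33915) = 4 - 1*(-33775) = 4 + 33775 = 33779)
a/Y = 33779/(49400/290819) = 33779*(290819/49400) = 9823575001/49400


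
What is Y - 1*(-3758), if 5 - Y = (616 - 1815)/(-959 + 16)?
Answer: 3547310/943 ≈ 3761.7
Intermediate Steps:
Y = 3516/943 (Y = 5 - (616 - 1815)/(-959 + 16) = 5 - (-1199)/(-943) = 5 - (-1199)*(-1)/943 = 5 - 1*1199/943 = 5 - 1199/943 = 3516/943 ≈ 3.7285)
Y - 1*(-3758) = 3516/943 - 1*(-3758) = 3516/943 + 3758 = 3547310/943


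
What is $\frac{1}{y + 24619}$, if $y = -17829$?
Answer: $\frac{1}{6790} \approx 0.00014728$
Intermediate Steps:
$\frac{1}{y + 24619} = \frac{1}{-17829 + 24619} = \frac{1}{6790}$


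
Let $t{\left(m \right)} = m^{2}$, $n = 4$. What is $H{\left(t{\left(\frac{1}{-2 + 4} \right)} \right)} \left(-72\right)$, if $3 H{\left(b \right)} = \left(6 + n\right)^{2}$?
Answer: $-2400$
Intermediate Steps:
$H{\left(b \right)} = \frac{100}{3}$ ($H{\left(b \right)} = \frac{\left(6 + 4\right)^{2}}{3} = \frac{10^{2}}{3} = \frac{1}{3} \cdot 100 = \frac{100}{3}$)
$H{\left(t{\left(\frac{1}{-2 + 4} \right)} \right)} \left(-72\right) = \frac{100}{3} \left(-72\right) = -2400$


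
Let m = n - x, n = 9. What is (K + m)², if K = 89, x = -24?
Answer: 14884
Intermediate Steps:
m = 33 (m = 9 - 1*(-24) = 9 + 24 = 33)
(K + m)² = (89 + 33)² = 122² = 14884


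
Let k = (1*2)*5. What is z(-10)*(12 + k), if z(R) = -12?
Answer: -264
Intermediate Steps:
k = 10 (k = 2*5 = 10)
z(-10)*(12 + k) = -12*(12 + 10) = -12*22 = -264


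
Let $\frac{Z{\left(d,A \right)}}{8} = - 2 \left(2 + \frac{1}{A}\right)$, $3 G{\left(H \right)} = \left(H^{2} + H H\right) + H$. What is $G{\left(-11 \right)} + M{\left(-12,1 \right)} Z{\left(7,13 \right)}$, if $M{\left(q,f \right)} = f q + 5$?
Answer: $\frac{4025}{13} \approx 309.62$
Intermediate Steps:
$M{\left(q,f \right)} = 5 + f q$
$G{\left(H \right)} = \frac{H}{3} + \frac{2 H^{2}}{3}$ ($G{\left(H \right)} = \frac{\left(H^{2} + H H\right) + H}{3} = \frac{\left(H^{2} + H^{2}\right) + H}{3} = \frac{2 H^{2} + H}{3} = \frac{H + 2 H^{2}}{3} = \frac{H}{3} + \frac{2 H^{2}}{3}$)
$Z{\left(d,A \right)} = -32 - \frac{16}{A}$ ($Z{\left(d,A \right)} = 8 \left(- 2 \left(2 + \frac{1}{A}\right)\right) = 8 \left(-4 - \frac{2}{A}\right) = -32 - \frac{16}{A}$)
$G{\left(-11 \right)} + M{\left(-12,1 \right)} Z{\left(7,13 \right)} = \frac{1}{3} \left(-11\right) \left(1 + 2 \left(-11\right)\right) + \left(5 + 1 \left(-12\right)\right) \left(-32 - \frac{16}{13}\right) = \frac{1}{3} \left(-11\right) \left(1 - 22\right) + \left(5 - 12\right) \left(-32 - \frac{16}{13}\right) = \frac{1}{3} \left(-11\right) \left(-21\right) - 7 \left(-32 - \frac{16}{13}\right) = 77 - - \frac{3024}{13} = 77 + \frac{3024}{13} = \frac{4025}{13}$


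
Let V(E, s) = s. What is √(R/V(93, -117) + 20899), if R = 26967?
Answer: 2*√7859202/39 ≈ 143.77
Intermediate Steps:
√(R/V(93, -117) + 20899) = √(26967/(-117) + 20899) = √(26967*(-1/117) + 20899) = √(-8989/39 + 20899) = √(806072/39) = 2*√7859202/39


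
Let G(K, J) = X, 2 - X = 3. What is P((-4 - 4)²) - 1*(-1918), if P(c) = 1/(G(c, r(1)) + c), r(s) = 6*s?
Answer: 120835/63 ≈ 1918.0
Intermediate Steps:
X = -1 (X = 2 - 1*3 = 2 - 3 = -1)
G(K, J) = -1
P(c) = 1/(-1 + c)
P((-4 - 4)²) - 1*(-1918) = 1/(-1 + (-4 - 4)²) - 1*(-1918) = 1/(-1 + (-8)²) + 1918 = 1/(-1 + 64) + 1918 = 1/63 + 1918 = 120835/63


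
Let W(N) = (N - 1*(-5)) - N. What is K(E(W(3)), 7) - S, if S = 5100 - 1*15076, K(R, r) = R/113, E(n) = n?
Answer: 1127293/113 ≈ 9976.0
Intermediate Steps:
W(N) = 5 (W(N) = (N + 5) - N = (5 + N) - N = 5)
K(R, r) = R/113 (K(R, r) = R*(1/113) = R/113)
S = -9976 (S = 5100 - 15076 = -9976)
K(E(W(3)), 7) - S = (1/113)*5 - 1*(-9976) = 5/113 + 9976 = 1127293/113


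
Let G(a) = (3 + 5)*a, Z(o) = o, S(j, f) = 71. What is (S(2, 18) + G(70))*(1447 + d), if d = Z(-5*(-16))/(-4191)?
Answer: 3826571407/4191 ≈ 9.1305e+5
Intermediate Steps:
G(a) = 8*a
d = -80/4191 (d = -5*(-16)/(-4191) = 80*(-1/4191) = -80/4191 ≈ -0.019089)
(S(2, 18) + G(70))*(1447 + d) = (71 + 8*70)*(1447 - 80/4191) = (71 + 560)*(6064297/4191) = 631*(6064297/4191) = 3826571407/4191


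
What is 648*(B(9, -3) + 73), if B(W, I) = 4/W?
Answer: 47592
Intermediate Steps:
648*(B(9, -3) + 73) = 648*(4/9 + 73) = 648*(661/9) = 47592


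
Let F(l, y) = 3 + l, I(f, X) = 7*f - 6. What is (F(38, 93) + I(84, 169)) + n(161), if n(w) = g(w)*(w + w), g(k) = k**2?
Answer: 8347185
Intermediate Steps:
n(w) = 2*w**3 (n(w) = w**2*(w + w) = w**2*(2*w) = 2*w**3)
I(f, X) = -6 + 7*f
(F(38, 93) + I(84, 169)) + n(161) = ((3 + 38) + (-6 + 7*84)) + 2*161**3 = (41 + (-6 + 588)) + 2*4173281 = (41 + 582) + 8346562 = 623 + 8346562 = 8347185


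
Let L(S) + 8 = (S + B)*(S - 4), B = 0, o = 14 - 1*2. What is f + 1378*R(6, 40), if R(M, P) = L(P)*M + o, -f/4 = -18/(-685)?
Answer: 8121573648/685 ≈ 1.1856e+7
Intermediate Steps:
o = 12 (o = 14 - 2 = 12)
f = -72/685 (f = -(-72)/(-685) = -(-72)*(-1)/685 = -4*18/685 = -72/685 ≈ -0.10511)
L(S) = -8 + S*(-4 + S) (L(S) = -8 + (S + 0)*(S - 4) = -8 + S*(-4 + S))
R(M, P) = 12 + M*(-8 + P² - 4*P) (R(M, P) = (-8 + P² - 4*P)*M + 12 = M*(-8 + P² - 4*P) + 12 = 12 + M*(-8 + P² - 4*P))
f + 1378*R(6, 40) = -72/685 + 1378*(12 - 1*6*(8 - 1*40² + 4*40)) = -72/685 + 1378*(12 - 1*6*(8 - 1*1600 + 160)) = -72/685 + 1378*(12 - 1*6*(8 - 1600 + 160)) = -72/685 + 1378*(12 - 1*6*(-1432)) = -72/685 + 1378*(12 + 8592) = -72/685 + 1378*8604 = -72/685 + 11856312 = 8121573648/685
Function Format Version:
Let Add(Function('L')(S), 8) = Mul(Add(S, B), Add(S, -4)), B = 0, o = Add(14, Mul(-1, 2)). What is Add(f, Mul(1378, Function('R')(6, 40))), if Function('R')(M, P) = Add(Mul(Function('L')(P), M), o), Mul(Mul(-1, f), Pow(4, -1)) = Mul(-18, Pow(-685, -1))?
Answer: Rational(8121573648, 685) ≈ 1.1856e+7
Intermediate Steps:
o = 12 (o = Add(14, -2) = 12)
f = Rational(-72, 685) (f = Mul(-4, Mul(-18, Pow(-685, -1))) = Mul(-4, Mul(-18, Rational(-1, 685))) = Mul(-4, Rational(18, 685)) = Rational(-72, 685) ≈ -0.10511)
Function('L')(S) = Add(-8, Mul(S, Add(-4, S))) (Function('L')(S) = Add(-8, Mul(Add(S, 0), Add(S, -4))) = Add(-8, Mul(S, Add(-4, S))))
Function('R')(M, P) = Add(12, Mul(M, Add(-8, Pow(P, 2), Mul(-4, P)))) (Function('R')(M, P) = Add(Mul(Add(-8, Pow(P, 2), Mul(-4, P)), M), 12) = Add(Mul(M, Add(-8, Pow(P, 2), Mul(-4, P))), 12) = Add(12, Mul(M, Add(-8, Pow(P, 2), Mul(-4, P)))))
Add(f, Mul(1378, Function('R')(6, 40))) = Add(Rational(-72, 685), Mul(1378, Add(12, Mul(-1, 6, Add(8, Mul(-1, Pow(40, 2)), Mul(4, 40)))))) = Add(Rational(-72, 685), Mul(1378, Add(12, Mul(-1, 6, Add(8, Mul(-1, 1600), 160))))) = Add(Rational(-72, 685), Mul(1378, Add(12, Mul(-1, 6, Add(8, -1600, 160))))) = Add(Rational(-72, 685), Mul(1378, Add(12, Mul(-1, 6, -1432)))) = Add(Rational(-72, 685), Mul(1378, Add(12, 8592))) = Add(Rational(-72, 685), Mul(1378, 8604)) = Add(Rational(-72, 685), 11856312) = Rational(8121573648, 685)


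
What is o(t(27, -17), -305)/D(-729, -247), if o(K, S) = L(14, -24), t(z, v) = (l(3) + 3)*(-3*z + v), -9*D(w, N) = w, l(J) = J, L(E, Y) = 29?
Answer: 29/81 ≈ 0.35802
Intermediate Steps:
D(w, N) = -w/9
t(z, v) = -18*z + 6*v (t(z, v) = (3 + 3)*(-3*z + v) = 6*(v - 3*z) = -18*z + 6*v)
o(K, S) = 29
o(t(27, -17), -305)/D(-729, -247) = 29/((-⅑*(-729))) = 29/81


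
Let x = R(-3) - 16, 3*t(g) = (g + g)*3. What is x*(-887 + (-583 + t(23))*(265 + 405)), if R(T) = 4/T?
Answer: 18755204/3 ≈ 6.2517e+6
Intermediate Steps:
t(g) = 2*g (t(g) = ((g + g)*3)/3 = ((2*g)*3)/3 = (6*g)/3 = 2*g)
x = -52/3 (x = 4/(-3) - 16 = 4*(-⅓) - 16 = -4/3 - 16 = -52/3 ≈ -17.333)
x*(-887 + (-583 + t(23))*(265 + 405)) = -52*(-887 + (-583 + 2*23)*(265 + 405))/3 = -52*(-887 + (-583 + 46)*670)/3 = -52*(-887 - 537*670)/3 = -52*(-887 - 359790)/3 = -52/3*(-360677) = 18755204/3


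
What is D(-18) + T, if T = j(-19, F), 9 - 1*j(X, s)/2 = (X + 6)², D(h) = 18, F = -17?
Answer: -302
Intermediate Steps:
j(X, s) = 18 - 2*(6 + X)² (j(X, s) = 18 - 2*(X + 6)² = 18 - 2*(6 + X)²)
T = -320 (T = 18 - 2*(6 - 19)² = 18 - 2*(-13)² = 18 - 2*169 = 18 - 338 = -320)
D(-18) + T = 18 - 320 = -302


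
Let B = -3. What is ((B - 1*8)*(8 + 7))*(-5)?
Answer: 825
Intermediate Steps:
((B - 1*8)*(8 + 7))*(-5) = ((-3 - 1*8)*(8 + 7))*(-5) = ((-3 - 8)*15)*(-5) = -11*15*(-5) = -165*(-5) = 825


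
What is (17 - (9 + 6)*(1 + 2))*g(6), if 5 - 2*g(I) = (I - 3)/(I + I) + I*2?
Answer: 203/2 ≈ 101.50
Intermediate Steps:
g(I) = 5/2 - I - (-3 + I)/(4*I) (g(I) = 5/2 - ((I - 3)/(I + I) + I*2)/2 = 5/2 - ((-3 + I)/((2*I)) + 2*I)/2 = 5/2 - ((-3 + I)*(1/(2*I)) + 2*I)/2 = 5/2 - ((-3 + I)/(2*I) + 2*I)/2 = 5/2 - (2*I + (-3 + I)/(2*I))/2 = 5/2 + (-I - (-3 + I)/(4*I)) = 5/2 - I - (-3 + I)/(4*I))
(17 - (9 + 6)*(1 + 2))*g(6) = (17 - (9 + 6)*(1 + 2))*(9/4 - 1*6 + (¾)/6) = (17 - 15*3)*(9/4 - 6 + (¾)*(⅙)) = (17 - 1*45)*(9/4 - 6 + ⅛) = (17 - 45)*(-29/8) = -28*(-29/8) = 203/2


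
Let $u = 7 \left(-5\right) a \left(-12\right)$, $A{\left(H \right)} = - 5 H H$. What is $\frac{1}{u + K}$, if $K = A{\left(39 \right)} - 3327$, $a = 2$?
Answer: $- \frac{1}{10092} \approx -9.9088 \cdot 10^{-5}$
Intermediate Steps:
$A{\left(H \right)} = - 5 H^{2}$
$u = 840$ ($u = 7 \left(-5\right) 2 \left(-12\right) = \left(-35\right) 2 \left(-12\right) = \left(-70\right) \left(-12\right) = 840$)
$K = -10932$ ($K = - 5 \cdot 39^{2} - 3327 = \left(-5\right) 1521 - 3327 = -7605 - 3327 = -10932$)
$\frac{1}{u + K} = \frac{1}{840 - 10932} = \frac{1}{-10092} = - \frac{1}{10092}$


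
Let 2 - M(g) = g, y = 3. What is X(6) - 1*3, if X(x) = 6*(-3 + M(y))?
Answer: -27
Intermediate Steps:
M(g) = 2 - g
X(x) = -24 (X(x) = 6*(-3 + (2 - 1*3)) = 6*(-3 + (2 - 3)) = 6*(-3 - 1) = 6*(-4) = -24)
X(6) - 1*3 = -24 - 1*3 = -24 - 3 = -27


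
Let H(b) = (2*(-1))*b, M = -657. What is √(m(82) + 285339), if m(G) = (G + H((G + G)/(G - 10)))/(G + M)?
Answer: 2*√8490614611/345 ≈ 534.17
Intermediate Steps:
H(b) = -2*b
m(G) = (G - 4*G/(-10 + G))/(-657 + G) (m(G) = (G - 2*(G + G)/(G - 10))/(G - 657) = (G - 2*2*G/(-10 + G))/(-657 + G) = (G - 4*G/(-10 + G))/(-657 + G))
√(m(82) + 285339) = √(82*(-14 + 82)/((-657 + 82)*(-10 + 82)) + 285339) = √(82*68/(-575*72) + 285339) = √(82*(-1/575)*(1/72)*68 + 285339) = √(-697/5175 + 285339) = √(1476628628/5175) = 2*√8490614611/345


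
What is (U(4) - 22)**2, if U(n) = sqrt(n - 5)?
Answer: (22 - I)**2 ≈ 483.0 - 44.0*I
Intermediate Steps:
U(n) = sqrt(-5 + n)
(U(4) - 22)**2 = (sqrt(-5 + 4) - 22)**2 = (sqrt(-1) - 22)**2 = (I - 22)**2 = (-22 + I)**2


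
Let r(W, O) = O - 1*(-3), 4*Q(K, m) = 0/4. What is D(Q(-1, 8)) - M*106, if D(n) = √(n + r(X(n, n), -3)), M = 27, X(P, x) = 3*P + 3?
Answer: -2862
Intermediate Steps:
X(P, x) = 3 + 3*P
Q(K, m) = 0 (Q(K, m) = (0/4)/4 = (0*(¼))/4 = (¼)*0 = 0)
r(W, O) = 3 + O (r(W, O) = O + 3 = 3 + O)
D(n) = √n (D(n) = √(n + (3 - 3)) = √(n + 0) = √n)
D(Q(-1, 8)) - M*106 = √0 - 27*106 = 0 - 1*2862 = 0 - 2862 = -2862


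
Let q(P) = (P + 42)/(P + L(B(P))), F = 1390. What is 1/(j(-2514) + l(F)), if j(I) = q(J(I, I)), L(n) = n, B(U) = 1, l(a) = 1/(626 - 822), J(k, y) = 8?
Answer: 1764/9791 ≈ 0.18017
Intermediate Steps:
l(a) = -1/196 (l(a) = 1/(-196) = -1/196)
q(P) = (42 + P)/(1 + P) (q(P) = (P + 42)/(P + 1) = (42 + P)/(1 + P))
j(I) = 50/9 (j(I) = (42 + 8)/(1 + 8) = 50/9)
1/(j(-2514) + l(F)) = 1/(50/9 - 1/196) = 1/(9791/1764) = 1764/9791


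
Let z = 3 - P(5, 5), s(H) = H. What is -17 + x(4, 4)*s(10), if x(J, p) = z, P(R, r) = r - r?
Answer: 13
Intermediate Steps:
P(R, r) = 0
z = 3 (z = 3 - 1*0 = 3 + 0 = 3)
x(J, p) = 3
-17 + x(4, 4)*s(10) = -17 + 3*10 = -17 + 30 = 13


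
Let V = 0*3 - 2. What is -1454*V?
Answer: 2908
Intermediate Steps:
V = -2 (V = 0 - 2 = -2)
-1454*V = -1454*(-2) = 2908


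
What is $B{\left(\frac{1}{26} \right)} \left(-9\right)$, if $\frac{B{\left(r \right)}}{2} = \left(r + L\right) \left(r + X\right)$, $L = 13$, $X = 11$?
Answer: $- \frac{875637}{338} \approx -2590.6$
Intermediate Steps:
$B{\left(r \right)} = 2 \left(11 + r\right) \left(13 + r\right)$ ($B{\left(r \right)} = 2 \left(r + 13\right) \left(r + 11\right) = 2 \left(13 + r\right) \left(11 + r\right) = 2 \left(11 + r\right) \left(13 + r\right)$)
$B{\left(\frac{1}{26} \right)} \left(-9\right) = \left(286 + 2 \left(\frac{1}{26}\right)^{2} + \frac{48}{26}\right) \left(-9\right) = \left(286 + \frac{2}{676} + 48 \cdot \frac{1}{26}\right) \left(-9\right) = \left(286 + 2 \cdot \frac{1}{676} + \frac{24}{13}\right) \left(-9\right) = \left(286 + \frac{1}{338} + \frac{24}{13}\right) \left(-9\right) = \frac{97293}{338} \left(-9\right) = - \frac{875637}{338}$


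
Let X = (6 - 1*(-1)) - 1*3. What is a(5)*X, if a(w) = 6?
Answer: 24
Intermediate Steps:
X = 4 (X = (6 + 1) - 3 = 7 - 3 = 4)
a(5)*X = 6*4 = 24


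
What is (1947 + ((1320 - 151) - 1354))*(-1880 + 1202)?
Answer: -1194636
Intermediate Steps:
(1947 + ((1320 - 151) - 1354))*(-1880 + 1202) = (1947 + (1169 - 1354))*(-678) = (1947 - 185)*(-678) = 1762*(-678) = -1194636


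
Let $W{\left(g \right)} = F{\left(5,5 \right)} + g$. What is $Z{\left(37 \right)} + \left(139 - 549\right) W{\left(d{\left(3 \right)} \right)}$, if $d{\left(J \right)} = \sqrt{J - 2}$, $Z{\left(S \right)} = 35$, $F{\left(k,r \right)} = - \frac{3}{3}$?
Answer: $35$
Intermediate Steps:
$F{\left(k,r \right)} = -1$ ($F{\left(k,r \right)} = \left(-3\right) \frac{1}{3} = -1$)
$d{\left(J \right)} = \sqrt{-2 + J}$
$W{\left(g \right)} = -1 + g$
$Z{\left(37 \right)} + \left(139 - 549\right) W{\left(d{\left(3 \right)} \right)} = 35 + \left(139 - 549\right) \left(-1 + \sqrt{-2 + 3}\right) = 35 + \left(139 - 549\right) \left(-1 + \sqrt{1}\right) = 35 - 410 \left(-1 + 1\right) = 35 - 0 = 35 + 0 = 35$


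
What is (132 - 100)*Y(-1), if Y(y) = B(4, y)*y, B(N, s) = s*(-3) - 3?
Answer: 0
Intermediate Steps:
B(N, s) = -3 - 3*s (B(N, s) = -3*s - 3 = -3 - 3*s)
Y(y) = y*(-3 - 3*y) (Y(y) = (-3 - 3*y)*y = y*(-3 - 3*y))
(132 - 100)*Y(-1) = (132 - 100)*(-3*(-1)*(1 - 1)) = 32*(-3*(-1)*0) = 32*0 = 0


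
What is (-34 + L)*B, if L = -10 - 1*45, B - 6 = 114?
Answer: -10680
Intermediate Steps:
B = 120 (B = 6 + 114 = 120)
L = -55 (L = -10 - 45 = -55)
(-34 + L)*B = (-34 - 55)*120 = -89*120 = -10680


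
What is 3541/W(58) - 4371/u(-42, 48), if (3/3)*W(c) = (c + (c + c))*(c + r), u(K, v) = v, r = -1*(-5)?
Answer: -7957489/87696 ≈ -90.740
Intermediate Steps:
r = 5
W(c) = 3*c*(5 + c) (W(c) = (c + (c + c))*(c + 5) = (c + 2*c)*(5 + c) = (3*c)*(5 + c) = 3*c*(5 + c))
3541/W(58) - 4371/u(-42, 48) = 3541/((3*58*(5 + 58))) - 4371/48 = 3541/((3*58*63)) - 4371*1/48 = 3541/10962 - 1457/16 = -7957489/87696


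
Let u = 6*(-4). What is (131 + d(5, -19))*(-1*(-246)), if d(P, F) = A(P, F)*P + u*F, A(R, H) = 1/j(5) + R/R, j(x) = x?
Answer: 145878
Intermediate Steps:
u = -24
A(R, H) = 6/5 (A(R, H) = 1/5 + R/R = 1*(⅕) + 1 = ⅕ + 1 = 6/5)
d(P, F) = -24*F + 6*P/5 (d(P, F) = 6*P/5 - 24*F = -24*F + 6*P/5)
(131 + d(5, -19))*(-1*(-246)) = (131 + (-24*(-19) + (6/5)*5))*(-1*(-246)) = (131 + (456 + 6))*246 = (131 + 462)*246 = 593*246 = 145878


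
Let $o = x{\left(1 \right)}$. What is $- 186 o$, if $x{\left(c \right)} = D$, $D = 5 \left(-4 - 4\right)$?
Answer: $7440$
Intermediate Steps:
$D = -40$ ($D = 5 \left(-8\right) = -40$)
$x{\left(c \right)} = -40$
$o = -40$
$- 186 o = \left(-186\right) \left(-40\right) = 7440$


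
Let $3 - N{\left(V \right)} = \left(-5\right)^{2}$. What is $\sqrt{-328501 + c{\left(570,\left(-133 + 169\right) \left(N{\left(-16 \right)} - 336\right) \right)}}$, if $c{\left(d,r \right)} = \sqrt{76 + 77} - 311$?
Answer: $\sqrt{-328812 + 3 \sqrt{17}} \approx 573.41 i$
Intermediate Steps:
$N{\left(V \right)} = -22$ ($N{\left(V \right)} = 3 - \left(-5\right)^{2} = 3 - 25 = -22$)
$c{\left(d,r \right)} = -311 + 3 \sqrt{17}$ ($c{\left(d,r \right)} = \sqrt{153} - 311 = 3 \sqrt{17} - 311 = -311 + 3 \sqrt{17}$)
$\sqrt{-328501 + c{\left(570,\left(-133 + 169\right) \left(N{\left(-16 \right)} - 336\right) \right)}} = \sqrt{-328501 - \left(311 - 3 \sqrt{17}\right)} = \sqrt{-328812 + 3 \sqrt{17}}$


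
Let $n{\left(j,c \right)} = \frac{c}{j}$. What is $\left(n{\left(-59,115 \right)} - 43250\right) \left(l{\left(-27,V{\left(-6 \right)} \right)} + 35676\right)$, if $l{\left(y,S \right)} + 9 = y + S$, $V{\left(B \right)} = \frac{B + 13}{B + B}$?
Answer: $- \frac{1091363760145}{708} \approx -1.5415 \cdot 10^{9}$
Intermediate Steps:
$V{\left(B \right)} = \frac{13 + B}{2 B}$
$l{\left(y,S \right)} = -9 + S + y$ ($l{\left(y,S \right)} = -9 + \left(y + S\right) = -9 + \left(S + y\right) = -9 + S + y$)
$\left(n{\left(-59,115 \right)} - 43250\right) \left(l{\left(-27,V{\left(-6 \right)} \right)} + 35676\right) = \left(\frac{115}{-59} - 43250\right) \left(\left(-9 + \frac{13 - 6}{2 \left(-6\right)} - 27\right) + 35676\right) = \left(115 \left(- \frac{1}{59}\right) - 43250\right) \left(\left(-9 + \frac{1}{2} \left(- \frac{1}{6}\right) 7 - 27\right) + 35676\right) = \left(- \frac{115}{59} - 43250\right) \left(\left(-9 - \frac{7}{12} - 27\right) + 35676\right) = - \frac{2551865 \left(- \frac{439}{12} + 35676\right)}{59} = \left(- \frac{2551865}{59}\right) \frac{427673}{12} = - \frac{1091363760145}{708}$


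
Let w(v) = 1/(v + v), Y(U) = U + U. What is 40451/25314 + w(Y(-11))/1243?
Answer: 1106160389/692236644 ≈ 1.5980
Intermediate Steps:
Y(U) = 2*U
w(v) = 1/(2*v)
40451/25314 + w(Y(-11))/1243 = 40451/25314 + (1/(2*((2*(-11)))))/1243 = 40451*(1/25314) + ((½)/(-22))*(1/1243) = 40451/25314 + ((½)*(-1/22))*(1/1243) = 40451/25314 - 1/44*1/1243 = 40451/25314 - 1/54692 = 1106160389/692236644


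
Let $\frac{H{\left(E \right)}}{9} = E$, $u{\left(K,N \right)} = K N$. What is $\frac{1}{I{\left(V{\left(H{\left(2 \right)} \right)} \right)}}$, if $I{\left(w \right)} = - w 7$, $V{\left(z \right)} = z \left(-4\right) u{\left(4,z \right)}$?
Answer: $\frac{1}{36288} \approx 2.7557 \cdot 10^{-5}$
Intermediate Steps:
$H{\left(E \right)} = 9 E$
$V{\left(z \right)} = - 16 z^{2}$ ($V{\left(z \right)} = z \left(-4\right) 4 z = - 4 z 4 z = - 16 z^{2}$)
$I{\left(w \right)} = - 7 w$
$\frac{1}{I{\left(V{\left(H{\left(2 \right)} \right)} \right)}} = \frac{1}{\left(-7\right) \left(- 16 \left(9 \cdot 2\right)^{2}\right)} = \frac{1}{\left(-7\right) \left(- 16 \cdot 18^{2}\right)} = \frac{1}{\left(-7\right) \left(\left(-16\right) 324\right)} = \frac{1}{\left(-7\right) \left(-5184\right)} = \frac{1}{36288}$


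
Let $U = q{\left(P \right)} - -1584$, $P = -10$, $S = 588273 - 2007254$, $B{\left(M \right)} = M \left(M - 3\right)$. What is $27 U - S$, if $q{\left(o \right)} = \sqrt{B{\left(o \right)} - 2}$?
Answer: $1461749 + 216 \sqrt{2} \approx 1.4621 \cdot 10^{6}$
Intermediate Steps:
$B{\left(M \right)} = M \left(-3 + M\right)$
$S = -1418981$
$q{\left(o \right)} = \sqrt{-2 + o \left(-3 + o\right)}$ ($q{\left(o \right)} = \sqrt{o \left(-3 + o\right) - 2} = \sqrt{-2 + o \left(-3 + o\right)}$)
$U = 1584 + 8 \sqrt{2}$ ($U = \sqrt{-2 - 10 \left(-3 - 10\right)} - -1584 = \sqrt{-2 - -130} + 1584 = \sqrt{-2 + 130} + 1584 = \sqrt{128} + 1584 = 8 \sqrt{2} + 1584 = 1584 + 8 \sqrt{2} \approx 1595.3$)
$27 U - S = 27 \left(1584 + 8 \sqrt{2}\right) - -1418981 = \left(42768 + 216 \sqrt{2}\right) + 1418981 = 1461749 + 216 \sqrt{2}$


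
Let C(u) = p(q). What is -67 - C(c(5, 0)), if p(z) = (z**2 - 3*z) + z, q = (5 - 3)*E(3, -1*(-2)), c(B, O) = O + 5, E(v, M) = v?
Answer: -91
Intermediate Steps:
c(B, O) = 5 + O
q = 6 (q = (5 - 3)*3 = 2*3 = 6)
p(z) = z**2 - 2*z
C(u) = 24 (C(u) = 6*(-2 + 6) = 6*4 = 24)
-67 - C(c(5, 0)) = -67 - 1*24 = -67 - 24 = -91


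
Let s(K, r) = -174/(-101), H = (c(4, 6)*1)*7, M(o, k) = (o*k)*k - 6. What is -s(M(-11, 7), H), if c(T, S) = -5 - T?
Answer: -174/101 ≈ -1.7228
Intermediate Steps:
M(o, k) = -6 + o*k**2 (M(o, k) = (k*o)*k - 6 = o*k**2 - 6 = -6 + o*k**2)
H = -63 (H = ((-5 - 1*4)*1)*7 = ((-5 - 4)*1)*7 = -9*1*7 = -9*7 = -63)
s(K, r) = 174/101 (s(K, r) = -174*(-1/101) = 174/101)
-s(M(-11, 7), H) = -1*174/101 = -174/101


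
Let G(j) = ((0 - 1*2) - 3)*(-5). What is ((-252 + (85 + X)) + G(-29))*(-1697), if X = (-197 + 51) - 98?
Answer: 655042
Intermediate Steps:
G(j) = 25 (G(j) = ((0 - 2) - 3)*(-5) = (-2 - 3)*(-5) = -5*(-5) = 25)
X = -244 (X = -146 - 98 = -244)
((-252 + (85 + X)) + G(-29))*(-1697) = ((-252 + (85 - 244)) + 25)*(-1697) = ((-252 - 159) + 25)*(-1697) = (-411 + 25)*(-1697) = -386*(-1697) = 655042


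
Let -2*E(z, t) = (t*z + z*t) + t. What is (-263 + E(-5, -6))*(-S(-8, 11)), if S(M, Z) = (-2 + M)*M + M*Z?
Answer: -2320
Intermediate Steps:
S(M, Z) = M*Z + M*(-2 + M) (S(M, Z) = M*(-2 + M) + M*Z = M*Z + M*(-2 + M))
E(z, t) = -t/2 - t*z (E(z, t) = -((t*z + z*t) + t)/2 = -((t*z + t*z) + t)/2 = -(2*t*z + t)/2 = -(t + 2*t*z)/2 = -t/2 - t*z)
(-263 + E(-5, -6))*(-S(-8, 11)) = (-263 - 1*(-6)*(1/2 - 5))*(-(-8)*(-2 - 8 + 11)) = (-263 - 1*(-6)*(-9/2))*(-(-8)) = (-263 - 27)*(-1*(-8)) = -290*8 = -2320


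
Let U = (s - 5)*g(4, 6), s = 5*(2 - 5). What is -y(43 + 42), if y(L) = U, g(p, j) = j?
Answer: 120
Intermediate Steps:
s = -15 (s = 5*(-3) = -15)
U = -120 (U = (-15 - 5)*6 = -20*6 = -120)
y(L) = -120
-y(43 + 42) = -1*(-120) = 120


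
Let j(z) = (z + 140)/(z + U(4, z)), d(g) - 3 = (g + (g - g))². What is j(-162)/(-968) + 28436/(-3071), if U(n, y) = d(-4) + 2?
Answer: -176420015/19052484 ≈ -9.2597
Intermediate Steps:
d(g) = 3 + g² (d(g) = 3 + (g + (g - g))² = 3 + (g + 0)² = 3 + g²)
U(n, y) = 21 (U(n, y) = (3 + (-4)²) + 2 = (3 + 16) + 2 = 19 + 2 = 21)
j(z) = (140 + z)/(21 + z) (j(z) = (z + 140)/(z + 21) = (140 + z)/(21 + z))
j(-162)/(-968) + 28436/(-3071) = ((140 - 162)/(21 - 162))/(-968) + 28436/(-3071) = (-22/(-141))*(-1/968) + 28436*(-1/3071) = -1/141*(-22)*(-1/968) - 28436/3071 = (22/141)*(-1/968) - 28436/3071 = -1/6204 - 28436/3071 = -176420015/19052484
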